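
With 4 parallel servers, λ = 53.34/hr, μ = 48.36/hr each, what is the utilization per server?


ρ = λ/(cμ) = 53.34/(4·48.36) = 53.34/193.44 = 0.2757

Final: 0.2757


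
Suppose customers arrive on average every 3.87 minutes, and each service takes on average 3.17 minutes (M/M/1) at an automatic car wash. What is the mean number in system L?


λ = 60/3.87 = 15.5039 /hr
μ = 60/3.17 = 18.9274 /hr
ρ = λ/μ = 15.5039/18.9274 = 0.8191
L = ρ/(1−ρ) = 0.8191/0.1809 = 4.5286

Final: 4.5286


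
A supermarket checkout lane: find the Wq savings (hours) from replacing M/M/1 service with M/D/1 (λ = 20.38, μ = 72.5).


ρ = 20.38/72.5 = 0.2811
Wq(M/M/1) = ρ/(μ−λ) = 0.2811/52.12 = 0.005393 hr
Wq(M/D/1) = ρ/(2(μ−λ)) = 0.002697 hr
Savings = 0.005393 − 0.002697 = 0.002697 hr

Final: 0.002697 hr


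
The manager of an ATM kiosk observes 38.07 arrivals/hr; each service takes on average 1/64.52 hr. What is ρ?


ρ = λ/μ = 38.07/64.52 = 0.5900

Final: 0.5900


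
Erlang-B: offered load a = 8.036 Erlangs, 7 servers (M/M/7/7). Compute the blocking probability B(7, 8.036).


B(c,a) = (a^c/c!) / Σ_{k=0}^{c} a^k/k!
a^7/7! = 429.387068
Σ terms (k=0..7): 1.00000 + 8.03600 + 32.28865 + 86.49053 + 173.75946 + 279.26621 + 374.03055 + 429.38707 = 1384.258464
B = 429.387068/1384.258464 = 0.310193

Final: 0.310193


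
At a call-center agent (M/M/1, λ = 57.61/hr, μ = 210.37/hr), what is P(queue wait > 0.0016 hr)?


ρ = 57.61/210.37 = 0.2739
P(Wq > t) = ρ·e^{−(μ−λ)t} = 0.2739·e^{−0.2444}
= 0.2739·0.783162 = 0.214470

Final: 0.214470


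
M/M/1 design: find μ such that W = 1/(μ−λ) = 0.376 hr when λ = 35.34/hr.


W = 1/(μ−λ) ⇒ μ − λ = 1/W = 1/0.376 = 2.6596
μ = λ + 1/W = 35.34 + 2.6596 = 37.9996 per hr

Final: 37.9996 /hr


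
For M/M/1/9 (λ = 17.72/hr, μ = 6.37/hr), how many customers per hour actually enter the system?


ρ = 2.7818; P_K = (1−ρ)ρ^9/(1−ρ^10) = 0.640542
λ_eff = λ(1 − P_K) = 17.72·(1 − 0.640542) = 17.72·0.359458 = 6.3696 /hr

Final: 6.3696 /hr


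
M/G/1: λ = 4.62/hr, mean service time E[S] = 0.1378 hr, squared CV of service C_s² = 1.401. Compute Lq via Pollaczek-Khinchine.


ρ = λ·E[S] = 4.62·0.1378 = 0.6366
Lq = ρ²(1+C_s²)/(2(1−ρ)) = 0.4053·(1+1.401)/(2·0.3634)
= 0.4053·2.4010/0.7267 = 1.33907

Final: 1.33907


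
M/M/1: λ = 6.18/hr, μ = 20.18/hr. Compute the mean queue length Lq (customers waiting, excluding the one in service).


ρ = 6.18/20.18 = 0.3062
Lq = ρ²/(1−ρ) = 0.09379/0.6938 = 0.1352

Final: 0.1352


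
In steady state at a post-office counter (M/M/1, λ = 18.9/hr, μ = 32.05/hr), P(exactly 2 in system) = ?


ρ = 18.9/32.05 = 0.5897
P_n = (1−ρ)·ρ^n = (1 − 0.5897)·0.5897^2 = 0.4103·0.347750 = 0.142681

Final: 0.142681


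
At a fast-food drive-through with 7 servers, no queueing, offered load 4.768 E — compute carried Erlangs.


B(7,4.768) = 0.106159 (Erlang-B)
Carried load = a(1 − B) = 4.768·(1 − 0.106159) = 4.768·0.893841 = 4.2618 E

Final: 4.2618 Erlangs


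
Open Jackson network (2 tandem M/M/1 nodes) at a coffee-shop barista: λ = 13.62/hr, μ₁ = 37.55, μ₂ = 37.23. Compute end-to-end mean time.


Each node sees arrival rate λ = 13.62/hr (tandem ⇒ throughput preserved).
W₁ = 1/(μ₁−λ) = 1/(37.55−13.62) = 0.04179 hr
W₂ = 1/(μ₂−λ) = 1/(37.23−13.62) = 0.04235 hr
W_total = W₁ + W₂ = 0.04179 + 0.04235 = 0.08414 hr

Final: 0.08414 hr


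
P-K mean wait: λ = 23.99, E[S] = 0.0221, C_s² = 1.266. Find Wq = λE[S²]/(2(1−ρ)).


ρ = λ·E[S] = 23.99·0.0221 = 0.5302
E[S²] = E[S]²(1+C_s²) = 0.0221²·(1+1.266) = 0.001107
Wq = λ·E[S²]/(2(1−ρ)) = 23.99·0.001107/(2·0.4698) = 0.02826 hr

Final: 0.02826 hr


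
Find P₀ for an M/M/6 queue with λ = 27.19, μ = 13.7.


a = λ/μ = 27.19/13.7 = 1.9847; ρ = a/c = 0.3308
Σ_{k=0}^{5} a^k/k! (terms k=0..5) = 1.00000 + 1.98467 + 1.96946 + 1.30291 + 0.64646 + 0.25660 = 7.16011
Tail: a^6/(6!(1−ρ)) = 61.11275/(720·0.6692) = 0.12683
P₀ = 1/(7.16011 + 0.12683) = 1/7.28694 = 0.137232

Final: 0.137232


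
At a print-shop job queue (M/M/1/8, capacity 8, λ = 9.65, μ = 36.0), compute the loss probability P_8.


ρ = λ/μ = 9.65/36.0 = 0.2681
P_K = (1−ρ)ρ^K/(1−ρ^(K+1)) = (0.7319·0.00002666)/(1 − 0.000007145)
= 0.00001951/0.999993 = 0.00001951

Final: 0.00001951


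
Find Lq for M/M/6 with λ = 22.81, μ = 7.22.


a = λ/μ = 3.1593; ρ = a/6 = 0.5265
P₀ = 0.041501
Lq = P₀·a^c·ρ / (c!·(1−ρ)²) = 0.041501·994.32538·0.5265/(720·0.22416)
= 0.13463

Final: 0.13463


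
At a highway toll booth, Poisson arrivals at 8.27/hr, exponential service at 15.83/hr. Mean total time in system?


W = 1/(μ−λ) = 1/(15.83 − 8.27) = 1/7.56 = 0.1323 hr

Final: 0.1323 hr


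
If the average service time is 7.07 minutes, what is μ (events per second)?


μ = 1/(service time) in consistent units.
1 second = 0.0166667 min, so μ = 0.0166667/7.07 = 0.002357 per second

Final: 0.002357 /sec


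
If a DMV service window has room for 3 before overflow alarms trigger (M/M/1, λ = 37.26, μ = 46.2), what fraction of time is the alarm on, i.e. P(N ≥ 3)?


ρ = 37.26/46.2 = 0.8065
P(N ≥ n) = ρ^n = 0.8065^3 = 0.524569

Final: 0.524569


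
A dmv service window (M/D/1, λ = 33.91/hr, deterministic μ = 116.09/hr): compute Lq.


ρ = 33.91/116.09 = 0.2921
M/D/1: Lq = ρ²/(2(1−ρ)) = 0.08532/(2·0.7079) = 0.06026

Final: 0.06026


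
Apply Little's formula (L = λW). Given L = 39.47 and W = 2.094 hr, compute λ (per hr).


λ = L/W = 39.47/2.094 = 18.8491 /hr

Final: 18.8491 /hr


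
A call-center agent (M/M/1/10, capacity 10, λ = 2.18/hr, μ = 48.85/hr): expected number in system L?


ρ = 2.18/48.85 = 0.04463
L = ρ[1 − (K+1)ρ^K + Kρ^(K+1)] / [(1−ρ)(1−ρ^(K+1))]
Numerator: 0.04463·(1 − 11·3.133e-14 + 10·1.398e-15) = 0.044626
Denominator: (0.9554)·(1.000000) = 0.955374
L = 0.044626/0.955374 = 0.04671

Final: 0.04671


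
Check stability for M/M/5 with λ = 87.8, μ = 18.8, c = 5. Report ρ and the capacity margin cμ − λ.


Total capacity cμ = 5·18.8 = 94.00/hr
ρ = λ/(cμ) = 87.8/94.00 = 0.9340
Stable ⇔ ρ < 1: YES
Spare capacity = cμ − λ = 94.00 − 87.8 = 6.20/hr

Final: ρ = 0.9340; stable; margin = 6.20/hr


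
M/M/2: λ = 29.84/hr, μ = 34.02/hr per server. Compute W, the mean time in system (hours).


a = 0.8771; ρ = 0.4386; P₀ = 0.390274
Lq = P₀·a^c·ρ/(c!(1−ρ)²) = 0.20888
Wq = Lq/λ = 0.20888/29.84 = 0.007000 hr
W = Wq + 1/μ = 0.007000 + 0.02939 = 0.03639 hr

Final: 0.03639 hr


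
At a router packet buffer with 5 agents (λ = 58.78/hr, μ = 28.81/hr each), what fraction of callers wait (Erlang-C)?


a = λ/μ = 2.0403; ρ = a/5 = 0.4081
P₀ = 0.128919 (from M/M/c formula)
C(c,a) = [a^c/(c!(1−ρ))]·P₀ = [35.35344/(120·0.5919)]·0.128919
= 0.49770·0.128919 = 0.064163

Final: 0.064163


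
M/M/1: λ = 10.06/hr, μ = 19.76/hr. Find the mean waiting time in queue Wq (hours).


ρ = 10.06/19.76 = 0.5091
Wq = ρ/(μ−λ) = 0.5091/(19.76 − 10.06) = 0.5091/9.70 = 0.05249 hr

Final: 0.05249 hr


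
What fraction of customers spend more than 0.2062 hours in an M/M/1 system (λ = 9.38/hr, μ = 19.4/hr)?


W ~ Exponential(μ−λ) for M/M/1.
μ − λ = 19.4 − 9.38 = 10.0200
P(W > t) = e^{−(μ−λ)t} = e^{−2.0661} = 0.126676

Final: 0.126676


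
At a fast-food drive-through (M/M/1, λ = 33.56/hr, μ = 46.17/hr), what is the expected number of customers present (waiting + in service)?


ρ = λ/μ = 33.56/46.17 = 0.7269
L = ρ/(1−ρ) = 0.7269/(1 − 0.7269) = 0.7269/0.2731 = 2.6614

Final: 2.6614


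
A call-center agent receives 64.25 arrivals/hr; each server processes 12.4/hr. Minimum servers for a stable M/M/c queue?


Stability requires cμ > λ ⇔ c > λ/μ.
λ/μ = 64.25/12.4 = 5.1815
Minimum integer c = ⌊5.1815⌋ + 1 = 6
Check: 6·12.4 = 74.40 > 64.25, while 5·12.4 = 62.00 ≤ 64.25

Final: 6 servers


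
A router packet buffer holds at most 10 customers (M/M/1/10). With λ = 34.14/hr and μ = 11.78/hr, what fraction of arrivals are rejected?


ρ = λ/μ = 34.14/11.78 = 2.8981
P_K = (1−ρ)ρ^K/(1−ρ^(K+1)) = (-1.8981·41800.575712)/(1 − 121143.603973)
= -79343.028261/-121142.603973 = 0.654956

Final: 0.654956


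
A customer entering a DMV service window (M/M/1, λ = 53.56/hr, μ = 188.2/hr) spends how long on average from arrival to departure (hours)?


W = 1/(μ−λ) = 1/(188.2 − 53.56) = 1/134.64 = 0.007427 hr

Final: 0.007427 hr


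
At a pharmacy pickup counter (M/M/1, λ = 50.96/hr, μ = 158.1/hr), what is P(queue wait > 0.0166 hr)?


ρ = 50.96/158.1 = 0.3223
P(Wq > t) = ρ·e^{−(μ−λ)t} = 0.3223·e^{−1.7785}
= 0.3223·0.168887 = 0.054437

Final: 0.054437


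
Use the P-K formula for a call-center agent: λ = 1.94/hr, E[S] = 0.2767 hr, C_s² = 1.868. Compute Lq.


ρ = λ·E[S] = 1.94·0.2767 = 0.5368
Lq = ρ²(1+C_s²)/(2(1−ρ)) = 0.2882·(1+1.868)/(2·0.4632)
= 0.2882·2.8680/0.9264 = 0.89207

Final: 0.89207


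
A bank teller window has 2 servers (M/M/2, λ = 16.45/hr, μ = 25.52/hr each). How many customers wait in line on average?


a = λ/μ = 0.6446; ρ = a/2 = 0.3223
P₀ = 0.512520
Lq = P₀·a^c·ρ / (c!·(1−ρ)²) = 0.512520·0.41550·0.3223/(2·0.45928)
= 0.07472

Final: 0.07472


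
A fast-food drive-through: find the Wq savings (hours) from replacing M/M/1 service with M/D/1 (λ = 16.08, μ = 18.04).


ρ = 16.08/18.04 = 0.8914
Wq(M/M/1) = ρ/(μ−λ) = 0.8914/1.96 = 0.45477 hr
Wq(M/D/1) = ρ/(2(μ−λ)) = 0.22739 hr
Savings = 0.45477 − 0.22739 = 0.22739 hr

Final: 0.22739 hr


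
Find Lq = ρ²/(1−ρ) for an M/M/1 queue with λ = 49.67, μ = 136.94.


ρ = 49.67/136.94 = 0.3627
Lq = ρ²/(1−ρ) = 0.1316/0.6373 = 0.2064

Final: 0.2064


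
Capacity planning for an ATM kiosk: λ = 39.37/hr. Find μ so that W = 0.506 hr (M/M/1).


W = 1/(μ−λ) ⇒ μ − λ = 1/W = 1/0.506 = 1.9763
μ = λ + 1/W = 39.37 + 1.9763 = 41.3463 per hr

Final: 41.3463 /hr


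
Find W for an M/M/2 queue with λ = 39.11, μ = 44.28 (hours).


a = 0.8832; ρ = 0.4416; P₀ = 0.387327
Lq = P₀·a^c·ρ/(c!(1−ρ)²) = 0.21399
Wq = Lq/λ = 0.21399/39.11 = 0.005472 hr
W = Wq + 1/μ = 0.005472 + 0.02258 = 0.02806 hr

Final: 0.02806 hr


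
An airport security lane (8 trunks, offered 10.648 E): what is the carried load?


B(8,10.648) = 0.367647 (Erlang-B)
Carried load = a(1 − B) = 10.648·(1 − 0.367647) = 10.648·0.632353 = 6.7333 E

Final: 6.7333 Erlangs


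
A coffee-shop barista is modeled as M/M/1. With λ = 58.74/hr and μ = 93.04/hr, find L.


ρ = λ/μ = 58.74/93.04 = 0.6313
L = ρ/(1−ρ) = 0.6313/(1 − 0.6313) = 0.6313/0.3687 = 1.7125

Final: 1.7125


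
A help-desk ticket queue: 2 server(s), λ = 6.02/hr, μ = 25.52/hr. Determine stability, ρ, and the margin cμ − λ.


Total capacity cμ = 2·25.52 = 51.04/hr
ρ = λ/(cμ) = 6.02/51.04 = 0.1179
Stable ⇔ ρ < 1: YES
Spare capacity = cμ − λ = 51.04 − 6.02 = 45.02/hr

Final: ρ = 0.1179; stable; margin = 45.02/hr


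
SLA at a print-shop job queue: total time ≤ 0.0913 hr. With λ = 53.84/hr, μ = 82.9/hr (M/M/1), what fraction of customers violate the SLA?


W ~ Exponential(μ−λ) for M/M/1.
μ − λ = 82.9 − 53.84 = 29.0600
P(W > t) = e^{−(μ−λ)t} = e^{−2.6532} = 0.070427

Final: 0.070427


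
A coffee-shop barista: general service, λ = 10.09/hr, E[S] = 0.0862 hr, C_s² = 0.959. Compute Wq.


ρ = λ·E[S] = 10.09·0.0862 = 0.8698
E[S²] = E[S]²(1+C_s²) = 0.0862²·(1+0.959) = 0.014556
Wq = λ·E[S²]/(2(1−ρ)) = 10.09·0.014556/(2·0.1302) = 0.56384 hr

Final: 0.56384 hr


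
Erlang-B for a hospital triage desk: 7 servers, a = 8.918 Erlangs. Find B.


B(c,a) = (a^c/c!) / Σ_{k=0}^{c} a^k/k!
a^7/7! = 890.106023
Σ terms (k=0..7): 1.00000 + 8.91800 + 39.76536 + 118.20917 + 263.54734 + 470.06303 + 698.67035 + 890.10602 = 2490.279262
B = 890.106023/2490.279262 = 0.357432

Final: 0.357432


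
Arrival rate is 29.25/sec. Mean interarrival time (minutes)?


Mean interarrival time = 1/λ = 1/29.25 second = 0.03419 second
In minutes: 0.03419 × 0.0166667 = 0.0005698 min

Final: 0.0005698 min


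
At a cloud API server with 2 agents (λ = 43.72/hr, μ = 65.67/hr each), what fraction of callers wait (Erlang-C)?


a = λ/μ = 0.6658; ρ = a/2 = 0.3329
P₀ = 0.500514 (from M/M/c formula)
C(c,a) = [a^c/(c!(1−ρ))]·P₀ = [0.44323/(2·0.6671)]·0.500514
= 0.33219·0.500514 = 0.166267

Final: 0.166267


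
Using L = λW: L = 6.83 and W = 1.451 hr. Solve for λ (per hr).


λ = L/W = 6.83/1.451 = 4.7071 /hr

Final: 4.7071 /hr


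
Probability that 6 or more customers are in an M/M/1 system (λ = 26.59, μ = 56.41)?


ρ = 26.59/56.41 = 0.4714
P(N ≥ n) = ρ^n = 0.4714^6 = 0.010969

Final: 0.010969


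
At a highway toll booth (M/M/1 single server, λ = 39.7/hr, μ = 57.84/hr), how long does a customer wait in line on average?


ρ = 39.7/57.84 = 0.6864
Wq = ρ/(μ−λ) = 0.6864/(57.84 − 39.7) = 0.6864/18.14 = 0.03784 hr

Final: 0.03784 hr


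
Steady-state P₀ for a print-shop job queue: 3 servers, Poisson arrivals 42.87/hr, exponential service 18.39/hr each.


a = λ/μ = 42.87/18.39 = 2.3312; ρ = a/c = 0.7771
Σ_{k=0}^{2} a^k/k! (terms k=0..2) = 1.00000 + 2.33116 + 2.71715 = 6.04831
Tail: a^3/(3!(1−ρ)) = 12.66821/(6·0.2229) = 9.47026
P₀ = 1/(6.04831 + 9.47026) = 1/15.51857 = 0.064439

Final: 0.064439


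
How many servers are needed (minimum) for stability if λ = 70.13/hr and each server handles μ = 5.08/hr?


Stability requires cμ > λ ⇔ c > λ/μ.
λ/μ = 70.13/5.08 = 13.8051
Minimum integer c = ⌊13.8051⌋ + 1 = 14
Check: 14·5.08 = 71.12 > 70.13, while 13·5.08 = 66.04 ≤ 70.13

Final: 14 servers


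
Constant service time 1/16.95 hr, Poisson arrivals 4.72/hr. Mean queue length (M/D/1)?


ρ = 4.72/16.95 = 0.2785
M/D/1: Lq = ρ²/(2(1−ρ)) = 0.07754/(2·0.7215) = 0.05374

Final: 0.05374


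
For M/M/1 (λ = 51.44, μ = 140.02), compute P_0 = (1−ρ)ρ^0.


ρ = 51.44/140.02 = 0.3674
P_n = (1−ρ)·ρ^n = (1 − 0.3674)·0.3674^0 = 0.6326·1.000000 = 0.632624

Final: 0.632624


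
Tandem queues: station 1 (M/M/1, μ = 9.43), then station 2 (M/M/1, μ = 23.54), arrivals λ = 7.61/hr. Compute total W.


Each node sees arrival rate λ = 7.61/hr (tandem ⇒ throughput preserved).
W₁ = 1/(μ₁−λ) = 1/(9.43−7.61) = 0.54945 hr
W₂ = 1/(μ₂−λ) = 1/(23.54−7.61) = 0.06277 hr
W_total = W₁ + W₂ = 0.54945 + 0.06277 = 0.61223 hr

Final: 0.61223 hr


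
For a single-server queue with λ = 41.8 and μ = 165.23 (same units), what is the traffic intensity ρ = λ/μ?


ρ = λ/μ = 41.8/165.23 = 0.2530

Final: 0.2530


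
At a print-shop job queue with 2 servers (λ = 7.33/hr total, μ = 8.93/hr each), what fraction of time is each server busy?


ρ = λ/(cμ) = 7.33/(2·8.93) = 7.33/17.86 = 0.4104

Final: 0.4104


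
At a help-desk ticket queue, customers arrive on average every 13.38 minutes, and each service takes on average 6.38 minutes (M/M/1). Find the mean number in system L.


λ = 60/13.38 = 4.4843 /hr
μ = 60/6.38 = 9.4044 /hr
ρ = λ/μ = 4.4843/9.4044 = 0.4768
L = ρ/(1−ρ) = 0.4768/0.5232 = 0.9114

Final: 0.9114


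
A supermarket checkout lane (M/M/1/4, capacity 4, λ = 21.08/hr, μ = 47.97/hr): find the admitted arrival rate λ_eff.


ρ = 0.4394; P_K = (1−ρ)ρ^4/(1−ρ^5) = 0.021252
λ_eff = λ(1 − P_K) = 21.08·(1 − 0.021252) = 21.08·0.978748 = 20.6320 /hr

Final: 20.6320 /hr


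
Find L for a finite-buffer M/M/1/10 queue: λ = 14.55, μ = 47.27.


ρ = 14.55/47.27 = 0.3078
L = ρ[1 − (K+1)ρ^K + Kρ^(K+1)] / [(1−ρ)(1−ρ^(K+1))]
Numerator: 0.3078·(1 − 11·0.000007634 + 10·0.000002350) = 0.307788
Denominator: (0.6922)·(0.999998) = 0.692192
L = 0.307788/0.692192 = 0.4447

Final: 0.4447


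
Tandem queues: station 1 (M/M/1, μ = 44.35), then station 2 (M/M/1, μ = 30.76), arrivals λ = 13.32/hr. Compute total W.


Each node sees arrival rate λ = 13.32/hr (tandem ⇒ throughput preserved).
W₁ = 1/(μ₁−λ) = 1/(44.35−13.32) = 0.03223 hr
W₂ = 1/(μ₂−λ) = 1/(30.76−13.32) = 0.05734 hr
W_total = W₁ + W₂ = 0.03223 + 0.05734 = 0.08957 hr

Final: 0.08957 hr


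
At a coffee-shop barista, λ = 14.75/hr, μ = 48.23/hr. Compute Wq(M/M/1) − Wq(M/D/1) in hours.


ρ = 14.75/48.23 = 0.3058
Wq(M/M/1) = ρ/(μ−λ) = 0.3058/33.48 = 0.009135 hr
Wq(M/D/1) = ρ/(2(μ−λ)) = 0.004567 hr
Savings = 0.009135 − 0.004567 = 0.004567 hr

Final: 0.004567 hr


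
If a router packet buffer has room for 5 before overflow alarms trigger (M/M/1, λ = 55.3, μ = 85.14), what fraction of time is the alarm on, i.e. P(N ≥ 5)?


ρ = 55.3/85.14 = 0.6495
P(N ≥ n) = ρ^n = 0.6495^5 = 0.115600

Final: 0.115600


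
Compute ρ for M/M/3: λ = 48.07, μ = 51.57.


ρ = λ/(cμ) = 48.07/(3·51.57) = 48.07/154.71 = 0.3107

Final: 0.3107


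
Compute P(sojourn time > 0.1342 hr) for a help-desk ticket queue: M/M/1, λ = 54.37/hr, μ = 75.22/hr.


W ~ Exponential(μ−λ) for M/M/1.
μ − λ = 75.22 − 54.37 = 20.8500
P(W > t) = e^{−(μ−λ)t} = e^{−2.7981} = 0.060928

Final: 0.060928


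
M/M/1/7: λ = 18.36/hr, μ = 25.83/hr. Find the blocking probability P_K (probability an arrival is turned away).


ρ = λ/μ = 18.36/25.83 = 0.7108
P_K = (1−ρ)ρ^K/(1−ρ^(K+1)) = (0.2892·0.091672)/(1 − 0.065161)
= 0.026511/0.934839 = 0.028359

Final: 0.028359


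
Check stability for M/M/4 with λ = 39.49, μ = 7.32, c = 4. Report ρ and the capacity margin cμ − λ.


Total capacity cμ = 4·7.32 = 29.28/hr
ρ = λ/(cμ) = 39.49/29.28 = 1.3487
Stable ⇔ ρ < 1: NO
Spare capacity = cμ − λ = 29.28 − 39.49 = -10.21/hr

Final: ρ = 1.3487; unstable; margin = -10.21/hr


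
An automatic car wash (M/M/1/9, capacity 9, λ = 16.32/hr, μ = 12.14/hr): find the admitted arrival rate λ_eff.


ρ = 1.3443; P_K = (1−ρ)ρ^9/(1−ρ^10) = 0.270142
λ_eff = λ(1 − P_K) = 16.32·(1 − 0.270142) = 16.32·0.729858 = 11.9113 /hr

Final: 11.9113 /hr


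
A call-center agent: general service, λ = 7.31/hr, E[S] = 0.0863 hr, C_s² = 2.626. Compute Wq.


ρ = λ·E[S] = 7.31·0.0863 = 0.6309
E[S²] = E[S]²(1+C_s²) = 0.0863²·(1+2.626) = 0.027005
Wq = λ·E[S²]/(2(1−ρ)) = 7.31·0.027005/(2·0.3691) = 0.26739 hr

Final: 0.26739 hr


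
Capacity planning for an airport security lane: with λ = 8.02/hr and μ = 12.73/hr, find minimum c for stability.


Stability requires cμ > λ ⇔ c > λ/μ.
λ/μ = 8.02/12.73 = 0.6300
Minimum integer c = ⌊0.6300⌋ + 1 = 1
Check: 1·12.73 = 12.73 > 8.02, while 0·12.73 = 0.00 ≤ 8.02

Final: 1 servers


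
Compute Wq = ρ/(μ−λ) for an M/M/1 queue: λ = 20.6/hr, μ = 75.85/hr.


ρ = 20.6/75.85 = 0.2716
Wq = ρ/(μ−λ) = 0.2716/(75.85 − 20.6) = 0.2716/55.25 = 0.004916 hr

Final: 0.004916 hr


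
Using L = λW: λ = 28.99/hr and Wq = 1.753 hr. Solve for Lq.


Lq = λWq = 28.99·1.753 = 50.8195

Final: 50.8195


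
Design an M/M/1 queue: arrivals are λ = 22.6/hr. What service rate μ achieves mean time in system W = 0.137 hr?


W = 1/(μ−λ) ⇒ μ − λ = 1/W = 1/0.137 = 7.2993
μ = λ + 1/W = 22.6 + 7.2993 = 29.8993 per hr

Final: 29.8993 /hr


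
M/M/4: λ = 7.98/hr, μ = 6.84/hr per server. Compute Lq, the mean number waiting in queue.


a = λ/μ = 1.1667; ρ = a/4 = 0.2917
P₀ = 0.310476
Lq = P₀·a^c·ρ / (c!·(1−ρ)²) = 0.310476·1.85262·0.2917/(24·0.50174)
= 0.01393

Final: 0.01393


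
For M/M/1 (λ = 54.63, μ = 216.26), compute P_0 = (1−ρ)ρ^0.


ρ = 54.63/216.26 = 0.2526
P_n = (1−ρ)·ρ^n = (1 − 0.2526)·0.2526^0 = 0.7474·1.000000 = 0.747387

Final: 0.747387


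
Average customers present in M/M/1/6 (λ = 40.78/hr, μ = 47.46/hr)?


ρ = 40.78/47.46 = 0.8592
L = ρ[1 − (K+1)ρ^K + Kρ^(K+1)] / [(1−ρ)(1−ρ^(K+1))]
Numerator: 0.8592·(1 − 7·0.402455 + 6·0.345809) = 0.221405
Denominator: (0.1408)·(0.654191) = 0.092077
L = 0.221405/0.092077 = 2.4045

Final: 2.4045


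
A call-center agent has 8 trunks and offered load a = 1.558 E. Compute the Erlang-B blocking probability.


B(c,a) = (a^c/c!) / Σ_{k=0}^{c} a^k/k!
a^8/8! = 0.0008610
Σ terms (k=0..8): 1.00000 + 1.55800 + 1.21368 + 0.63031 + 0.24550 + 0.07650 + 0.01986 + 0.004421 + 0.0008610 = 4.749137
B = 0.0008610/4.749137 = 0.0001813

Final: 0.0001813


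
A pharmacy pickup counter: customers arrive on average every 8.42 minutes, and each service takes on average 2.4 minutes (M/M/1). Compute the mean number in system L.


λ = 60/8.42 = 7.1259 /hr
μ = 60/2.4 = 25.0000 /hr
ρ = λ/μ = 7.1259/25.0000 = 0.2850
L = ρ/(1−ρ) = 0.2850/0.7150 = 0.3987

Final: 0.3987


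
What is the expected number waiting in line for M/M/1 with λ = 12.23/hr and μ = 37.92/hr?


ρ = 12.23/37.92 = 0.3225
Lq = ρ²/(1−ρ) = 0.1040/0.6775 = 0.1535

Final: 0.1535


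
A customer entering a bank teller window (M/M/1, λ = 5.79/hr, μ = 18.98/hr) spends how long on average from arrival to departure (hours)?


W = 1/(μ−λ) = 1/(18.98 − 5.79) = 1/13.19 = 0.07582 hr

Final: 0.07582 hr


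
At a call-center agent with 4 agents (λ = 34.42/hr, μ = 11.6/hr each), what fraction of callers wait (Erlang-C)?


a = λ/μ = 2.9672; ρ = a/4 = 0.7418
P₀ = 0.039629 (from M/M/c formula)
C(c,a) = [a^c/(c!(1−ρ))]·P₀ = [77.51960/(24·0.2582)]·0.039629
= 12.51012·0.039629 = 0.495768

Final: 0.495768


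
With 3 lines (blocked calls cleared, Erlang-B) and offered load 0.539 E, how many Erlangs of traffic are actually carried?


B(3,0.539) = 0.015259 (Erlang-B)
Carried load = a(1 − B) = 0.539·(1 − 0.015259) = 0.539·0.984741 = 0.5308 E

Final: 0.5308 Erlangs


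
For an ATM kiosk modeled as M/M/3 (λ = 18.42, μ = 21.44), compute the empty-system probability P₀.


a = λ/μ = 18.42/21.44 = 0.8591; ρ = a/c = 0.2864
Σ_{k=0}^{2} a^k/k! (terms k=0..2) = 1.00000 + 0.85914 + 0.36906 = 2.22820
Tail: a^3/(3!(1−ρ)) = 0.63415/(6·0.7136) = 0.14811
P₀ = 1/(2.22820 + 0.14811) = 1/2.37631 = 0.420820

Final: 0.420820


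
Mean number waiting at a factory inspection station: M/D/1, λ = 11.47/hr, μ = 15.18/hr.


ρ = 11.47/15.18 = 0.7556
M/D/1: Lq = ρ²/(2(1−ρ)) = 0.5709/(2·0.2444) = 1.16802

Final: 1.16802


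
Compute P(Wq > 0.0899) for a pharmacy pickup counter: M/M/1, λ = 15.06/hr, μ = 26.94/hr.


ρ = 15.06/26.94 = 0.5590
P(Wq > t) = ρ·e^{−(μ−λ)t} = 0.5590·e^{−1.0680}
= 0.5590·0.343691 = 0.192130

Final: 0.192130


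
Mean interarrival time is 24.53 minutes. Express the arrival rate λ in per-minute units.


λ = 1/(interarrival time) in consistent units.
1 minute = 1 min, so λ = 1/24.53 = 0.04077 per minute

Final: 0.04077 /min


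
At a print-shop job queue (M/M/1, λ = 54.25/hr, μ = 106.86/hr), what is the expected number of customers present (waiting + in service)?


ρ = λ/μ = 54.25/106.86 = 0.5077
L = ρ/(1−ρ) = 0.5077/(1 − 0.5077) = 0.5077/0.4923 = 1.0312

Final: 1.0312


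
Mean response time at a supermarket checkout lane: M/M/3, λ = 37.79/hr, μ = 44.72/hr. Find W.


a = 0.8450; ρ = 0.2817; P₀ = 0.426970
Lq = P₀·a^c·ρ/(c!(1−ρ)²) = 0.02344
Wq = Lq/λ = 0.02344/37.79 = 0.0006203 hr
W = Wq + 1/μ = 0.0006203 + 0.02236 = 0.02298 hr

Final: 0.02298 hr


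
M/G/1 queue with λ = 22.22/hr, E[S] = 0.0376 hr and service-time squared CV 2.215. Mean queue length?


ρ = λ·E[S] = 22.22·0.0376 = 0.8355
Lq = ρ²(1+C_s²)/(2(1−ρ)) = 0.6980·(1+2.215)/(2·0.1645)
= 0.6980·3.2150/0.3291 = 6.81985

Final: 6.81985


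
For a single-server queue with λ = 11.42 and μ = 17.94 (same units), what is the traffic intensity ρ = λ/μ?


ρ = λ/μ = 11.42/17.94 = 0.6366

Final: 0.6366


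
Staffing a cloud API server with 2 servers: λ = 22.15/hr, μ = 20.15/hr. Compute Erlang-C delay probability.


a = λ/μ = 1.0993; ρ = a/2 = 0.5496
P₀ = 0.290633 (from M/M/c formula)
C(c,a) = [a^c/(c!(1−ρ))]·P₀ = [1.20836/(2·0.4504)]·0.290633
= 1.34152·0.290633 = 0.389888

Final: 0.389888


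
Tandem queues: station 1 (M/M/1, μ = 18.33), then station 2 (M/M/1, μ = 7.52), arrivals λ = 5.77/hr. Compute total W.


Each node sees arrival rate λ = 5.77/hr (tandem ⇒ throughput preserved).
W₁ = 1/(μ₁−λ) = 1/(18.33−5.77) = 0.07962 hr
W₂ = 1/(μ₂−λ) = 1/(7.52−5.77) = 0.57143 hr
W_total = W₁ + W₂ = 0.07962 + 0.57143 = 0.65105 hr

Final: 0.65105 hr


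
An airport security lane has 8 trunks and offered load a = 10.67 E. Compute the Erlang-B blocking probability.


B(c,a) = (a^c/c!) / Σ_{k=0}^{c} a^k/k!
a^8/8! = 4166.724938
Σ terms (k=0..8): 1.00000 + 10.67000 + 56.92445 + 202.46129 + 540.06550 + 1152.49978 + 2049.52878 + 3124.06743 + 4166.72494 = 11303.942171
B = 4166.724938/11303.942171 = 0.368608

Final: 0.368608


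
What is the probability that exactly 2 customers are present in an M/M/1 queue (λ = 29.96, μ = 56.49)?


ρ = 29.96/56.49 = 0.5304
P_n = (1−ρ)·ρ^n = (1 − 0.5304)·0.5304^2 = 0.4696·0.281281 = 0.132101

Final: 0.132101


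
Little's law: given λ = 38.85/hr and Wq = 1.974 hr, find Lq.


Lq = λWq = 38.85·1.974 = 76.6899

Final: 76.6899


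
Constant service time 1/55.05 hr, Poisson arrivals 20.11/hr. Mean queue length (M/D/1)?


ρ = 20.11/55.05 = 0.3653
M/D/1: Lq = ρ²/(2(1−ρ)) = 0.1334/(2·0.6347) = 0.10513

Final: 0.10513


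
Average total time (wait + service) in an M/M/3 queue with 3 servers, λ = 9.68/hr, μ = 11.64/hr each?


a = 0.8316; ρ = 0.2772; P₀ = 0.432896
Lq = P₀·a^c·ρ/(c!(1−ρ)²) = 0.02202
Wq = Lq/λ = 0.02202/9.68 = 0.002275 hr
W = Wq + 1/μ = 0.002275 + 0.08591 = 0.08819 hr

Final: 0.08819 hr


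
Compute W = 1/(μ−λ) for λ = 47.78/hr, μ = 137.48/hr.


W = 1/(μ−λ) = 1/(137.48 − 47.78) = 1/89.70 = 0.01115 hr

Final: 0.01115 hr


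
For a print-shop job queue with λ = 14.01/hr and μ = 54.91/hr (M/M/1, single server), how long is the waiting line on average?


ρ = 14.01/54.91 = 0.2551
Lq = ρ²/(1−ρ) = 0.06510/0.7449 = 0.08740

Final: 0.08740


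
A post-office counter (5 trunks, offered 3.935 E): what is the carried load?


B(5,3.935) = 0.193248 (Erlang-B)
Carried load = a(1 − B) = 3.935·(1 − 0.193248) = 3.935·0.806752 = 3.1746 E

Final: 3.1746 Erlangs


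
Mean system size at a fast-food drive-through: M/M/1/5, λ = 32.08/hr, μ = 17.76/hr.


ρ = 32.08/17.76 = 1.8063
L = ρ[1 − (K+1)ρ^K + Kρ^(K+1)] / [(1−ρ)(1−ρ^(K+1))]
Numerator: 1.8063·(1 − 6·19.229013 + 5·34.733487) = 107.101968
Denominator: (-0.8063)·(-33.733487) = 27.199524
L = 107.101968/27.199524 = 3.9376

Final: 3.9376


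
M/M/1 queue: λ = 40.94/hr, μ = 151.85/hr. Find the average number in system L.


ρ = λ/μ = 40.94/151.85 = 0.2696
L = ρ/(1−ρ) = 0.2696/(1 − 0.2696) = 0.2696/0.7304 = 0.3691

Final: 0.3691


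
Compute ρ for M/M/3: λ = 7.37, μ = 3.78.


ρ = λ/(cμ) = 7.37/(3·3.78) = 7.37/11.34 = 0.6499

Final: 0.6499


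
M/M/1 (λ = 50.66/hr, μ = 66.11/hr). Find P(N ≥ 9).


ρ = 50.66/66.11 = 0.7663
P(N ≥ n) = ρ^n = 0.7663^9 = 0.091113

Final: 0.091113


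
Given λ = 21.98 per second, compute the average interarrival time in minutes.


Mean interarrival time = 1/λ = 1/21.98 second = 0.04550 second
In minutes: 0.04550 × 0.0166667 = 0.0007583 min

Final: 0.0007583 min


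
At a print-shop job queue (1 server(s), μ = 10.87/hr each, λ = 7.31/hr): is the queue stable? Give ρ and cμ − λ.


Total capacity cμ = 1·10.87 = 10.87/hr
ρ = λ/(cμ) = 7.31/10.87 = 0.6725
Stable ⇔ ρ < 1: YES
Spare capacity = cμ − λ = 10.87 − 7.31 = 3.56/hr

Final: ρ = 0.6725; stable; margin = 3.56/hr


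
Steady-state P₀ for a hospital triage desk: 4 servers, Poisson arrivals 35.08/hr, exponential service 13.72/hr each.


a = λ/μ = 35.08/13.72 = 2.5569; ρ = a/c = 0.6392
Σ_{k=0}^{3} a^k/k! (terms k=0..3) = 1.00000 + 2.55685 + 3.26874 + 2.78590 = 9.61149
Tail: a^4/(4!(1−ρ)) = 42.73876/(24·0.3608) = 4.93582
P₀ = 1/(9.61149 + 4.93582) = 1/14.54732 = 0.068741

Final: 0.068741


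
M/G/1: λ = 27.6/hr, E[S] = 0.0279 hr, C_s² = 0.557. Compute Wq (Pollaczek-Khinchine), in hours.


ρ = λ·E[S] = 27.6·0.0279 = 0.7700
E[S²] = E[S]²(1+C_s²) = 0.0279²·(1+0.557) = 0.001212
Wq = λ·E[S²]/(2(1−ρ)) = 27.6·0.001212/(2·0.2300) = 0.07273 hr

Final: 0.07273 hr


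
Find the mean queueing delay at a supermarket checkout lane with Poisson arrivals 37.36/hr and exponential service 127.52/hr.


ρ = 37.36/127.52 = 0.2930
Wq = ρ/(μ−λ) = 0.2930/(127.52 − 37.36) = 0.2930/90.16 = 0.003249 hr

Final: 0.003249 hr


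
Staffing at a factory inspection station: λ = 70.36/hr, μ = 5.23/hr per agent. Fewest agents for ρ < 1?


Stability requires cμ > λ ⇔ c > λ/μ.
λ/μ = 70.36/5.23 = 13.4532
Minimum integer c = ⌊13.4532⌋ + 1 = 14
Check: 14·5.23 = 73.22 > 70.36, while 13·5.23 = 67.99 ≤ 70.36

Final: 14 servers


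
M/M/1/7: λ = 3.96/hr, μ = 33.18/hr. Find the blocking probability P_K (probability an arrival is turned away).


ρ = λ/μ = 3.96/33.18 = 0.1193
P_K = (1−ρ)ρ^K/(1−ρ^(K+1)) = (0.8807·0.0000003449)/(1 − 0.00000004117)
= 0.0000003038/1.000000 = 0.0000003038

Final: 0.0000003038


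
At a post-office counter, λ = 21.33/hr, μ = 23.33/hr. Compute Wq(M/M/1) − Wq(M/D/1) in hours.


ρ = 21.33/23.33 = 0.9143
Wq(M/M/1) = ρ/(μ−λ) = 0.9143/2.00 = 0.45714 hr
Wq(M/D/1) = ρ/(2(μ−λ)) = 0.22857 hr
Savings = 0.45714 − 0.22857 = 0.22857 hr

Final: 0.22857 hr


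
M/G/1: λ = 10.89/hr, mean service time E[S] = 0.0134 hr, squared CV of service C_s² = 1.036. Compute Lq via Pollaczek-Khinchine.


ρ = λ·E[S] = 10.89·0.0134 = 0.1459
Lq = ρ²(1+C_s²)/(2(1−ρ)) = 0.02129·(1+1.036)/(2·0.8541)
= 0.02129·2.0360/1.7081 = 0.02538

Final: 0.02538


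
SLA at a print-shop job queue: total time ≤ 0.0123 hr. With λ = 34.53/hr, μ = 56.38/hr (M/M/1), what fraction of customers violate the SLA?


W ~ Exponential(μ−λ) for M/M/1.
μ − λ = 56.38 − 34.53 = 21.8500
P(W > t) = e^{−(μ−λ)t} = e^{−0.2688} = 0.764330

Final: 0.764330


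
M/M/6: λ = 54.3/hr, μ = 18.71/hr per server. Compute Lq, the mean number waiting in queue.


a = λ/μ = 2.9022; ρ = a/6 = 0.4837
P₀ = 0.054152
Lq = P₀·a^c·ρ / (c!·(1−ρ)²) = 0.054152·597.52524·0.4837/(720·0.26657)
= 0.08155

Final: 0.08155


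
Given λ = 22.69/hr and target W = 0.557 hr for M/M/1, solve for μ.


W = 1/(μ−λ) ⇒ μ − λ = 1/W = 1/0.557 = 1.7953
μ = λ + 1/W = 22.69 + 1.7953 = 24.4853 per hr

Final: 24.4853 /hr


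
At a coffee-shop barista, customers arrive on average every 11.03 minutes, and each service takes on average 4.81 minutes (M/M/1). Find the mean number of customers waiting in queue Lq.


λ = 60/11.03 = 5.4397 /hr
μ = 60/4.81 = 12.4740 /hr
ρ = λ/μ = 5.4397/12.4740 = 0.4361
Lq = ρ²/(1−ρ) = 0.1902/0.5639 = 0.3372

Final: 0.3372


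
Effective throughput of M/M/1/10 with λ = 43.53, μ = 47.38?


ρ = 0.9187; P_K = (1−ρ)ρ^10/(1−ρ^11) = 0.057424
λ_eff = λ(1 − P_K) = 43.53·(1 − 0.057424) = 43.53·0.942576 = 41.0303 /hr

Final: 41.0303 /hr


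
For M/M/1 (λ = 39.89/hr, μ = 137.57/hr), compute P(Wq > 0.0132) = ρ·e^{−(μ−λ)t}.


ρ = 39.89/137.57 = 0.2900
P(Wq > t) = ρ·e^{−(μ−λ)t} = 0.2900·e^{−1.2894}
= 0.2900·0.275443 = 0.079868

Final: 0.079868


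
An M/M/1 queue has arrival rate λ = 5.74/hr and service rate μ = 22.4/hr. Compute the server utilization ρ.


ρ = λ/μ = 5.74/22.4 = 0.2563

Final: 0.2563


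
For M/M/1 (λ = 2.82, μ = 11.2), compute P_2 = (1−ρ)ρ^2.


ρ = 2.82/11.2 = 0.2518
P_n = (1−ρ)·ρ^n = (1 − 0.2518)·0.2518^2 = 0.7482·0.063396 = 0.047434

Final: 0.047434


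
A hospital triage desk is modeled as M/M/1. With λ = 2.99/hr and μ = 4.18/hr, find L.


ρ = λ/μ = 2.99/4.18 = 0.7153
L = ρ/(1−ρ) = 0.7153/(1 − 0.7153) = 0.7153/0.2847 = 2.5126

Final: 2.5126


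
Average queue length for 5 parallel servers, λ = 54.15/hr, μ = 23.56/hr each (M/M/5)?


a = λ/μ = 2.2984; ρ = a/5 = 0.4597
P₀ = 0.098861
Lq = P₀·a^c·ρ / (c!·(1−ρ)²) = 0.098861·64.13807·0.4597/(120·0.29195)
= 0.08320

Final: 0.08320


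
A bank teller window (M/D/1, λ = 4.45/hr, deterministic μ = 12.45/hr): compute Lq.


ρ = 4.45/12.45 = 0.3574
M/D/1: Lq = ρ²/(2(1−ρ)) = 0.1278/(2·0.6426) = 0.09941

Final: 0.09941


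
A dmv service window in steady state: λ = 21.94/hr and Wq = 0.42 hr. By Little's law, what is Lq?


Lq = λWq = 21.94·0.42 = 9.2148

Final: 9.2148


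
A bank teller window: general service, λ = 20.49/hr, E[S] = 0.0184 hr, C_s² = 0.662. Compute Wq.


ρ = λ·E[S] = 20.49·0.0184 = 0.3770
E[S²] = E[S]²(1+C_s²) = 0.0184²·(1+0.662) = 0.0005627
Wq = λ·E[S²]/(2(1−ρ)) = 20.49·0.0005627/(2·0.6230) = 0.009253 hr

Final: 0.009253 hr


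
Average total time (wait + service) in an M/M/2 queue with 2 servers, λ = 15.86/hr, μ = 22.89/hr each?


a = 0.6929; ρ = 0.3464; P₀ = 0.485399
Lq = P₀·a^c·ρ/(c!(1−ρ)²) = 0.09450
Wq = Lq/λ = 0.09450/15.86 = 0.005958 hr
W = Wq + 1/μ = 0.005958 + 0.04369 = 0.04965 hr

Final: 0.04965 hr


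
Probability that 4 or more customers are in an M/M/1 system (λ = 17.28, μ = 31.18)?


ρ = 17.28/31.18 = 0.5542
P(N ≥ n) = ρ^n = 0.5542^4 = 0.094334

Final: 0.094334


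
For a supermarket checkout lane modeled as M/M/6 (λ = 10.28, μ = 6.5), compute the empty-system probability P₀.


a = λ/μ = 10.28/6.5 = 1.5815; ρ = a/c = 0.2636
Σ_{k=0}^{5} a^k/k! (terms k=0..5) = 1.00000 + 1.58154 + 1.25063 + 0.65931 + 0.26068 + 0.08246 = 4.83461
Tail: a^6/(6!(1−ρ)) = 15.64871/(720·0.7364) = 0.02951
P₀ = 1/(4.83461 + 0.02951) = 1/4.86413 = 0.205587

Final: 0.205587


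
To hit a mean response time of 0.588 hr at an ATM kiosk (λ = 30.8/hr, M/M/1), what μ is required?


W = 1/(μ−λ) ⇒ μ − λ = 1/W = 1/0.588 = 1.7007
μ = λ + 1/W = 30.8 + 1.7007 = 32.5007 per hr

Final: 32.5007 /hr


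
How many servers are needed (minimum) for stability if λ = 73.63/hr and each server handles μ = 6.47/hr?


Stability requires cμ > λ ⇔ c > λ/μ.
λ/μ = 73.63/6.47 = 11.3802
Minimum integer c = ⌊11.3802⌋ + 1 = 12
Check: 12·6.47 = 77.64 > 73.63, while 11·6.47 = 71.17 ≤ 73.63

Final: 12 servers


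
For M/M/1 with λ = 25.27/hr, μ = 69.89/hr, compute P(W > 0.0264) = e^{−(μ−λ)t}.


W ~ Exponential(μ−λ) for M/M/1.
μ − λ = 69.89 − 25.27 = 44.6200
P(W > t) = e^{−(μ−λ)t} = e^{−1.1780} = 0.307904

Final: 0.307904


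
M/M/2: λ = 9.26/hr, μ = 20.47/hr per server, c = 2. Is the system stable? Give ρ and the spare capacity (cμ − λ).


Total capacity cμ = 2·20.47 = 40.94/hr
ρ = λ/(cμ) = 9.26/40.94 = 0.2262
Stable ⇔ ρ < 1: YES
Spare capacity = cμ − λ = 40.94 − 9.26 = 31.68/hr

Final: ρ = 0.2262; stable; margin = 31.68/hr


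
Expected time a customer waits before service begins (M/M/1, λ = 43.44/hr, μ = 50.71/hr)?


ρ = 43.44/50.71 = 0.8566
Wq = ρ/(μ−λ) = 0.8566/(50.71 − 43.44) = 0.8566/7.27 = 0.1178 hr

Final: 0.1178 hr


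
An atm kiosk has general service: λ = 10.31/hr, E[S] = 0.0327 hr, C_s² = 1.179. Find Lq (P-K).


ρ = λ·E[S] = 10.31·0.0327 = 0.3371
Lq = ρ²(1+C_s²)/(2(1−ρ)) = 0.1137·(1+1.179)/(2·0.6629)
= 0.1137·2.1790/1.3257 = 0.18682

Final: 0.18682


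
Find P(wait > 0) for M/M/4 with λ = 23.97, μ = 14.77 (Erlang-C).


a = λ/μ = 1.6229; ρ = a/4 = 0.4057
P₀ = 0.194610 (from M/M/c formula)
C(c,a) = [a^c/(c!(1−ρ))]·P₀ = [6.93666/(24·0.5943)]·0.194610
= 0.48635·0.194610 = 0.094648

Final: 0.094648


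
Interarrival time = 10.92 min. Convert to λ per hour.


λ = 1/(interarrival time) in consistent units.
1 hour = 60 min, so λ = 60/10.92 = 5.4945 per hour

Final: 5.4945 /hr


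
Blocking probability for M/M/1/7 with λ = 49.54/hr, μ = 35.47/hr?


ρ = λ/μ = 49.54/35.47 = 1.3967
P_K = (1−ρ)ρ^K/(1−ρ^(K+1)) = (-0.3967·10.367253)/(1 − 14.479665)
= -4.112412/-13.479665 = 0.305083

Final: 0.305083


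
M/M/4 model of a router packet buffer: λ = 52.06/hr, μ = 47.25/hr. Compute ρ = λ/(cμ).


ρ = λ/(cμ) = 52.06/(4·47.25) = 52.06/189.00 = 0.2754

Final: 0.2754


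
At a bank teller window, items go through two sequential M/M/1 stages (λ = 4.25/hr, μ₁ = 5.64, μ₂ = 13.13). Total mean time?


Each node sees arrival rate λ = 4.25/hr (tandem ⇒ throughput preserved).
W₁ = 1/(μ₁−λ) = 1/(5.64−4.25) = 0.71942 hr
W₂ = 1/(μ₂−λ) = 1/(13.13−4.25) = 0.11261 hr
W_total = W₁ + W₂ = 0.71942 + 0.11261 = 0.83204 hr

Final: 0.83204 hr


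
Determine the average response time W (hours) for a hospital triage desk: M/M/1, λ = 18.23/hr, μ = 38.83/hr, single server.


W = 1/(μ−λ) = 1/(38.83 − 18.23) = 1/20.60 = 0.04854 hr

Final: 0.04854 hr


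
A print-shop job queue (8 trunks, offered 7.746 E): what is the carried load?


B(8,7.746) = 0.221374 (Erlang-B)
Carried load = a(1 − B) = 7.746·(1 − 0.221374) = 7.746·0.778626 = 6.0312 E

Final: 6.0312 Erlangs


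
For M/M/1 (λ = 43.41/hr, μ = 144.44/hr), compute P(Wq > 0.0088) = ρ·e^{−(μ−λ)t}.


ρ = 43.41/144.44 = 0.3005
P(Wq > t) = ρ·e^{−(μ−λ)t} = 0.3005·e^{−0.8891}
= 0.3005·0.411040 = 0.123534

Final: 0.123534


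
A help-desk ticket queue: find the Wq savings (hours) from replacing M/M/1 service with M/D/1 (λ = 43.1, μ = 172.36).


ρ = 43.1/172.36 = 0.2501
Wq(M/M/1) = ρ/(μ−λ) = 0.2501/129.26 = 0.001935 hr
Wq(M/D/1) = ρ/(2(μ−λ)) = 0.0009673 hr
Savings = 0.001935 − 0.0009673 = 0.0009673 hr

Final: 0.0009673 hr


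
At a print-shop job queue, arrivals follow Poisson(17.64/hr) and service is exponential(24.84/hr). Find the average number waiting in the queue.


ρ = 17.64/24.84 = 0.7101
Lq = ρ²/(1−ρ) = 0.5043/0.2899 = 1.7399

Final: 1.7399


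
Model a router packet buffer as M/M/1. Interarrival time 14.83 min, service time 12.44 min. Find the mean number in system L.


λ = 60/14.83 = 4.0459 /hr
μ = 60/12.44 = 4.8232 /hr
ρ = λ/μ = 4.0459/4.8232 = 0.8388
L = ρ/(1−ρ) = 0.8388/0.1612 = 5.2050

Final: 5.2050


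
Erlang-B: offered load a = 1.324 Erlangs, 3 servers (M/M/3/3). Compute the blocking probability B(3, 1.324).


B(c,a) = (a^c/c!) / Σ_{k=0}^{c} a^k/k!
a^3/3! = 0.386823
Σ terms (k=0..3): 1.00000 + 1.32400 + 0.87649 + 0.38682 = 3.587311
B = 0.386823/3.587311 = 0.107831

Final: 0.107831


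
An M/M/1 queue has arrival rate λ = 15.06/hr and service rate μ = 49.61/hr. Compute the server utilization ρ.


ρ = λ/μ = 15.06/49.61 = 0.3036

Final: 0.3036


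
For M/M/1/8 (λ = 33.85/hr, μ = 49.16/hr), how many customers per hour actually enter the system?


ρ = 0.6886; P_K = (1−ρ)ρ^8/(1−ρ^9) = 0.016305
λ_eff = λ(1 − P_K) = 33.85·(1 − 0.016305) = 33.85·0.983695 = 33.2981 /hr

Final: 33.2981 /hr


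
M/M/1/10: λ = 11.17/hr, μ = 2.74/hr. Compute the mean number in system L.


ρ = 11.17/2.74 = 4.0766
L = ρ[1 − (K+1)ρ^K + Kρ^(K+1)] / [(1−ρ)(1−ρ^(K+1))]
Numerator: 4.0766·(1 − 11·1267728.059436 + 10·5168073.877335) = 153835079.053093
Denominator: (-3.0766)·(-5168072.877335) = 15900311.808736
L = 153835079.053093/15900311.808736 = 9.6750

Final: 9.6750


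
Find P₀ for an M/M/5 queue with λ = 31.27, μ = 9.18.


a = λ/μ = 31.27/9.18 = 3.4063; ρ = a/c = 0.6813
Σ_{k=0}^{4} a^k/k! (terms k=0..4) = 1.00000 + 3.40632 + 5.80150 + 6.58725 + 5.60957 = 22.40464
Tail: a^5/(5!(1−ρ)) = 458.59150/(120·0.3187) = 11.98983
P₀ = 1/(22.40464 + 11.98983) = 1/34.39447 = 0.029074

Final: 0.029074
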